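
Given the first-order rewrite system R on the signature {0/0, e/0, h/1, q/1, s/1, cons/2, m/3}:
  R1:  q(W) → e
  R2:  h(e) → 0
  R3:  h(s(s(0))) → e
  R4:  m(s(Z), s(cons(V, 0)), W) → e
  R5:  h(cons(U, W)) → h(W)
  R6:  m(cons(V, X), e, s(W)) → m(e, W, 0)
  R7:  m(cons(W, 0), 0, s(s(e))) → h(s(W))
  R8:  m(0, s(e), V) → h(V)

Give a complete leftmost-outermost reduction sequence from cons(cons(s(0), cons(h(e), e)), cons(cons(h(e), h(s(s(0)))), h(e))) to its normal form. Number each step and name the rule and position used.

1. cons(cons(s(0), cons(h(e), e)), cons(cons(h(e), h(s(s(0)))), h(e)))  →  cons(cons(s(0), cons(0, e)), cons(cons(h(e), h(s(s(0)))), h(e)))   [R2 at 1.2.1]
2. cons(cons(s(0), cons(0, e)), cons(cons(h(e), h(s(s(0)))), h(e)))  →  cons(cons(s(0), cons(0, e)), cons(cons(0, h(s(s(0)))), h(e)))   [R2 at 2.1.1]
3. cons(cons(s(0), cons(0, e)), cons(cons(0, h(s(s(0)))), h(e)))  →  cons(cons(s(0), cons(0, e)), cons(cons(0, e), h(e)))   [R3 at 2.1.2]
4. cons(cons(s(0), cons(0, e)), cons(cons(0, e), h(e)))  →  cons(cons(s(0), cons(0, e)), cons(cons(0, e), 0))   [R2 at 2.2]

cons(cons(s(0), cons(0, e)), cons(cons(0, e), 0))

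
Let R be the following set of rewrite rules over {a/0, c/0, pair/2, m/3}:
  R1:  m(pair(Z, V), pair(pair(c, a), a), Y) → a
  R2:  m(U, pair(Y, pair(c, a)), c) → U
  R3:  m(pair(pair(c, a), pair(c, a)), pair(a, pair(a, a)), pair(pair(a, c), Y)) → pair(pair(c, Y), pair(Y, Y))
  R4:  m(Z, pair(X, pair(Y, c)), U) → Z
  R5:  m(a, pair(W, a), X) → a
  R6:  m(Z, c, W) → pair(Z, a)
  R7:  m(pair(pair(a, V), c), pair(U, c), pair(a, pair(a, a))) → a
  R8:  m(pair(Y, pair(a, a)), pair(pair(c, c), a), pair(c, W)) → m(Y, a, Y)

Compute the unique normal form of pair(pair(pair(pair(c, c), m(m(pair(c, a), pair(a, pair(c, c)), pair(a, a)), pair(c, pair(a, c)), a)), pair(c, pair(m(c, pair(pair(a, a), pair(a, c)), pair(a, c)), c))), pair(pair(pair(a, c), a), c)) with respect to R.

pair(pair(pair(pair(c, c), pair(c, a)), pair(c, pair(c, c))), pair(pair(pair(a, c), a), c))

1. pair(pair(pair(pair(c, c), m(m(pair(c, a), pair(a, pair(c, c)), pair(a, a)), pair(c, pair(a, c)), a)), pair(c, pair(m(c, pair(pair(a, a), pair(a, c)), pair(a, c)), c))), pair(pair(pair(a, c), a), c))  →  pair(pair(pair(pair(c, c), m(pair(c, a), pair(a, pair(c, c)), pair(a, a))), pair(c, pair(m(c, pair(pair(a, a), pair(a, c)), pair(a, c)), c))), pair(pair(pair(a, c), a), c))   [R4 at 1.1.2]
2. pair(pair(pair(pair(c, c), m(pair(c, a), pair(a, pair(c, c)), pair(a, a))), pair(c, pair(m(c, pair(pair(a, a), pair(a, c)), pair(a, c)), c))), pair(pair(pair(a, c), a), c))  →  pair(pair(pair(pair(c, c), pair(c, a)), pair(c, pair(m(c, pair(pair(a, a), pair(a, c)), pair(a, c)), c))), pair(pair(pair(a, c), a), c))   [R4 at 1.1.2]
3. pair(pair(pair(pair(c, c), pair(c, a)), pair(c, pair(m(c, pair(pair(a, a), pair(a, c)), pair(a, c)), c))), pair(pair(pair(a, c), a), c))  →  pair(pair(pair(pair(c, c), pair(c, a)), pair(c, pair(c, c))), pair(pair(pair(a, c), a), c))   [R4 at 1.2.2.1]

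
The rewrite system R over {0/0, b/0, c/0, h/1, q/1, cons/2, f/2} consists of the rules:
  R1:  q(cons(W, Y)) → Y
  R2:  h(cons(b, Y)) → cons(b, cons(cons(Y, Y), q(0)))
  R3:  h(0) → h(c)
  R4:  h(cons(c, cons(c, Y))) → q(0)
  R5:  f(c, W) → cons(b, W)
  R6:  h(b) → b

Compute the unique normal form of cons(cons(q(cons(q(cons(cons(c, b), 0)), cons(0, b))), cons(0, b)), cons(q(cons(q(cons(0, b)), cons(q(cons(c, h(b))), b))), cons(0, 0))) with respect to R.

cons(cons(cons(0, b), cons(0, b)), cons(cons(b, b), cons(0, 0)))

1. cons(cons(q(cons(q(cons(cons(c, b), 0)), cons(0, b))), cons(0, b)), cons(q(cons(q(cons(0, b)), cons(q(cons(c, h(b))), b))), cons(0, 0)))  →  cons(cons(cons(0, b), cons(0, b)), cons(q(cons(q(cons(0, b)), cons(q(cons(c, h(b))), b))), cons(0, 0)))   [R1 at 1.1]
2. cons(cons(cons(0, b), cons(0, b)), cons(q(cons(q(cons(0, b)), cons(q(cons(c, h(b))), b))), cons(0, 0)))  →  cons(cons(cons(0, b), cons(0, b)), cons(cons(q(cons(c, h(b))), b), cons(0, 0)))   [R1 at 2.1]
3. cons(cons(cons(0, b), cons(0, b)), cons(cons(q(cons(c, h(b))), b), cons(0, 0)))  →  cons(cons(cons(0, b), cons(0, b)), cons(cons(h(b), b), cons(0, 0)))   [R1 at 2.1.1]
4. cons(cons(cons(0, b), cons(0, b)), cons(cons(h(b), b), cons(0, 0)))  →  cons(cons(cons(0, b), cons(0, b)), cons(cons(b, b), cons(0, 0)))   [R6 at 2.1.1]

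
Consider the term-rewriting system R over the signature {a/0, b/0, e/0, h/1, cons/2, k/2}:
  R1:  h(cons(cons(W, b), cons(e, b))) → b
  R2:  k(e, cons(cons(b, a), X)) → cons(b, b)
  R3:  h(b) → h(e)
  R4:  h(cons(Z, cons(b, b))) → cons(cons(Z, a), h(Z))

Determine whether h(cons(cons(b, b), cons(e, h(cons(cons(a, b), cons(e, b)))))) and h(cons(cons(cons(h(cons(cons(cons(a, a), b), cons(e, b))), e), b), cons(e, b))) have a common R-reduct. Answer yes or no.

yes — NF(t₁) = b, NF(t₂) = b

Reduce t₁ = h(cons(cons(b, b), cons(e, h(cons(cons(a, b), cons(e, b)))))):
1. h(cons(cons(b, b), cons(e, h(cons(cons(a, b), cons(e, b))))))  →  h(cons(cons(b, b), cons(e, b)))   [R1 at 1.2.2]
2. h(cons(cons(b, b), cons(e, b)))  →  b   [R1 at ε]

Reduce t₂ = h(cons(cons(cons(h(cons(cons(cons(a, a), b), cons(e, b))), e), b), cons(e, b))):
1. h(cons(cons(cons(h(cons(cons(cons(a, a), b), cons(e, b))), e), b), cons(e, b)))  →  b   [R1 at ε]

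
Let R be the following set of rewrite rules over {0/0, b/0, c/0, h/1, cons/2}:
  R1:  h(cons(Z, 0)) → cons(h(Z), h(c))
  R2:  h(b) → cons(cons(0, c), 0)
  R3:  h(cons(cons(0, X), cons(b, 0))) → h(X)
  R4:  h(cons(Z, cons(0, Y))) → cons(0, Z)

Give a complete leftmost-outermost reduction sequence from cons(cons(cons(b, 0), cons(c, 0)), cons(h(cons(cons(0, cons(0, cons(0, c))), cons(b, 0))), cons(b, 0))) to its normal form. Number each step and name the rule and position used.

cons(cons(cons(b, 0), cons(c, 0)), cons(cons(0, 0), cons(b, 0)))

1. cons(cons(cons(b, 0), cons(c, 0)), cons(h(cons(cons(0, cons(0, cons(0, c))), cons(b, 0))), cons(b, 0)))  →  cons(cons(cons(b, 0), cons(c, 0)), cons(h(cons(0, cons(0, c))), cons(b, 0)))   [R3 at 2.1]
2. cons(cons(cons(b, 0), cons(c, 0)), cons(h(cons(0, cons(0, c))), cons(b, 0)))  →  cons(cons(cons(b, 0), cons(c, 0)), cons(cons(0, 0), cons(b, 0)))   [R4 at 2.1]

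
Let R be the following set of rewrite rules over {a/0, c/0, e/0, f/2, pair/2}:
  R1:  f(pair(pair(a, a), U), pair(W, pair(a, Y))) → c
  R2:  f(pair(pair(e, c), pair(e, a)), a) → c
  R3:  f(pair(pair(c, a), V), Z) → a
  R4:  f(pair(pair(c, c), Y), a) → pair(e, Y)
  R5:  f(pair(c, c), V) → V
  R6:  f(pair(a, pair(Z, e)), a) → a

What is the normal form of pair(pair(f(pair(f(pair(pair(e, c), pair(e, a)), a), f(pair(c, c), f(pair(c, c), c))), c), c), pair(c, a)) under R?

1. pair(pair(f(pair(f(pair(pair(e, c), pair(e, a)), a), f(pair(c, c), f(pair(c, c), c))), c), c), pair(c, a))  →  pair(pair(f(pair(c, f(pair(c, c), f(pair(c, c), c))), c), c), pair(c, a))   [R2 at 1.1.1.1]
2. pair(pair(f(pair(c, f(pair(c, c), f(pair(c, c), c))), c), c), pair(c, a))  →  pair(pair(f(pair(c, f(pair(c, c), c)), c), c), pair(c, a))   [R5 at 1.1.1.2]
3. pair(pair(f(pair(c, f(pair(c, c), c)), c), c), pair(c, a))  →  pair(pair(f(pair(c, c), c), c), pair(c, a))   [R5 at 1.1.1.2]
4. pair(pair(f(pair(c, c), c), c), pair(c, a))  →  pair(pair(c, c), pair(c, a))   [R5 at 1.1]

pair(pair(c, c), pair(c, a))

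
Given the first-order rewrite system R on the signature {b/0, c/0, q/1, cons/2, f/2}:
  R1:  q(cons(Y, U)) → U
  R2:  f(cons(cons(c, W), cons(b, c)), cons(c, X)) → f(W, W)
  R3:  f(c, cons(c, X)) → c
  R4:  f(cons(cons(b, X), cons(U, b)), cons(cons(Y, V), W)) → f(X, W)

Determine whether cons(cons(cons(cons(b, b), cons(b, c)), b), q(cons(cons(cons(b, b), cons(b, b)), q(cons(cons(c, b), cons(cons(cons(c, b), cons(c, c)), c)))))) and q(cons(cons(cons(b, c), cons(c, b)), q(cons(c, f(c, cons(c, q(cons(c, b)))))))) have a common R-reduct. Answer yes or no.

no — NF(t₁) = cons(cons(cons(cons(b, b), cons(b, c)), b), cons(cons(cons(c, b), cons(c, c)), c)), NF(t₂) = c

Reduce t₁ = cons(cons(cons(cons(b, b), cons(b, c)), b), q(cons(cons(cons(b, b), cons(b, b)), q(cons(cons(c, b), cons(cons(cons(c, b), cons(c, c)), c)))))):
1. cons(cons(cons(cons(b, b), cons(b, c)), b), q(cons(cons(cons(b, b), cons(b, b)), q(cons(cons(c, b), cons(cons(cons(c, b), cons(c, c)), c))))))  →  cons(cons(cons(cons(b, b), cons(b, c)), b), q(cons(cons(c, b), cons(cons(cons(c, b), cons(c, c)), c))))   [R1 at 2]
2. cons(cons(cons(cons(b, b), cons(b, c)), b), q(cons(cons(c, b), cons(cons(cons(c, b), cons(c, c)), c))))  →  cons(cons(cons(cons(b, b), cons(b, c)), b), cons(cons(cons(c, b), cons(c, c)), c))   [R1 at 2]

Reduce t₂ = q(cons(cons(cons(b, c), cons(c, b)), q(cons(c, f(c, cons(c, q(cons(c, b)))))))):
1. q(cons(cons(cons(b, c), cons(c, b)), q(cons(c, f(c, cons(c, q(cons(c, b))))))))  →  q(cons(c, f(c, cons(c, q(cons(c, b))))))   [R1 at ε]
2. q(cons(c, f(c, cons(c, q(cons(c, b))))))  →  f(c, cons(c, q(cons(c, b))))   [R1 at ε]
3. f(c, cons(c, q(cons(c, b))))  →  c   [R3 at ε]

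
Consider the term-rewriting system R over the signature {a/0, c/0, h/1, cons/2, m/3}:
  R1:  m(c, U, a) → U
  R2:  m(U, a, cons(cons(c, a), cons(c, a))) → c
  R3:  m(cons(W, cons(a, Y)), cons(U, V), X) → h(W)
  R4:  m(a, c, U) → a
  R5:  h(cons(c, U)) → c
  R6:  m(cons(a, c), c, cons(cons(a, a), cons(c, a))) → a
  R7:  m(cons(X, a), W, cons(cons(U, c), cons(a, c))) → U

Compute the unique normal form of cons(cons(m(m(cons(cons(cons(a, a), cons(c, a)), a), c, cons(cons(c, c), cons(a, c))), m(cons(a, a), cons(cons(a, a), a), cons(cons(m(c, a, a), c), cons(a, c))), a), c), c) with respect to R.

cons(cons(a, c), c)

1. cons(cons(m(m(cons(cons(cons(a, a), cons(c, a)), a), c, cons(cons(c, c), cons(a, c))), m(cons(a, a), cons(cons(a, a), a), cons(cons(m(c, a, a), c), cons(a, c))), a), c), c)  →  cons(cons(m(c, m(cons(a, a), cons(cons(a, a), a), cons(cons(m(c, a, a), c), cons(a, c))), a), c), c)   [R7 at 1.1.1]
2. cons(cons(m(c, m(cons(a, a), cons(cons(a, a), a), cons(cons(m(c, a, a), c), cons(a, c))), a), c), c)  →  cons(cons(m(cons(a, a), cons(cons(a, a), a), cons(cons(m(c, a, a), c), cons(a, c))), c), c)   [R1 at 1.1]
3. cons(cons(m(cons(a, a), cons(cons(a, a), a), cons(cons(m(c, a, a), c), cons(a, c))), c), c)  →  cons(cons(m(c, a, a), c), c)   [R7 at 1.1]
4. cons(cons(m(c, a, a), c), c)  →  cons(cons(a, c), c)   [R1 at 1.1]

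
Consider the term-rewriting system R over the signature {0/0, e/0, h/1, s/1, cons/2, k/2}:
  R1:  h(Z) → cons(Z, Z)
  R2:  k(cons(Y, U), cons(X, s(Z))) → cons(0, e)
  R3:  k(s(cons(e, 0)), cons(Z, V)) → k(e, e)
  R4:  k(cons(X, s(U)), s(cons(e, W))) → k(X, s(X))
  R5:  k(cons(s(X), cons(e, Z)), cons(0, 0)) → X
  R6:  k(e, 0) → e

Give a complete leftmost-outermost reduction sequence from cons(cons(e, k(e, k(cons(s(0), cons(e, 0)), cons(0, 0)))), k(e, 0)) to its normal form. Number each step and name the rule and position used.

cons(cons(e, e), e)

1. cons(cons(e, k(e, k(cons(s(0), cons(e, 0)), cons(0, 0)))), k(e, 0))  →  cons(cons(e, k(e, 0)), k(e, 0))   [R5 at 1.2.2]
2. cons(cons(e, k(e, 0)), k(e, 0))  →  cons(cons(e, e), k(e, 0))   [R6 at 1.2]
3. cons(cons(e, e), k(e, 0))  →  cons(cons(e, e), e)   [R6 at 2]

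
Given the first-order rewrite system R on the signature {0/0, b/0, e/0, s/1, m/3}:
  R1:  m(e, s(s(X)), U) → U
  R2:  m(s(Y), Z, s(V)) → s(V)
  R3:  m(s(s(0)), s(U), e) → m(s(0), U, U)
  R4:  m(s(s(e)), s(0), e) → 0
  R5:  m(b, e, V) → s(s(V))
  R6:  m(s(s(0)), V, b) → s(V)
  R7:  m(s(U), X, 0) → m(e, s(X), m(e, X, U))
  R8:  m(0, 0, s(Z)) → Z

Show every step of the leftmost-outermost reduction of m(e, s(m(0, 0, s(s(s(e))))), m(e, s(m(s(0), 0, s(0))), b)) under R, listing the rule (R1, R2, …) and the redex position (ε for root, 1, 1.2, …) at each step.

b

1. m(e, s(m(0, 0, s(s(s(e))))), m(e, s(m(s(0), 0, s(0))), b))  →  m(e, s(s(s(e))), m(e, s(m(s(0), 0, s(0))), b))   [R8 at 2.1]
2. m(e, s(s(s(e))), m(e, s(m(s(0), 0, s(0))), b))  →  m(e, s(m(s(0), 0, s(0))), b)   [R1 at ε]
3. m(e, s(m(s(0), 0, s(0))), b)  →  m(e, s(s(0)), b)   [R2 at 2.1]
4. m(e, s(s(0)), b)  →  b   [R1 at ε]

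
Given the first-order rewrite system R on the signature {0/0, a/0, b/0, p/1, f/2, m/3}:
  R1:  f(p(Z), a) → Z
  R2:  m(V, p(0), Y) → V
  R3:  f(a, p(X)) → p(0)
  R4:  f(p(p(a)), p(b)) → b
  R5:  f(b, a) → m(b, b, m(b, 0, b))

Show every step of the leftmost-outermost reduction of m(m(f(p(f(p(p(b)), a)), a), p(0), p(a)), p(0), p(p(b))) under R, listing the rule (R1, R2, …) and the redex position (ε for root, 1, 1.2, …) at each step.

p(b)

1. m(m(f(p(f(p(p(b)), a)), a), p(0), p(a)), p(0), p(p(b)))  →  m(f(p(f(p(p(b)), a)), a), p(0), p(a))   [R2 at ε]
2. m(f(p(f(p(p(b)), a)), a), p(0), p(a))  →  f(p(f(p(p(b)), a)), a)   [R2 at ε]
3. f(p(f(p(p(b)), a)), a)  →  f(p(p(b)), a)   [R1 at ε]
4. f(p(p(b)), a)  →  p(b)   [R1 at ε]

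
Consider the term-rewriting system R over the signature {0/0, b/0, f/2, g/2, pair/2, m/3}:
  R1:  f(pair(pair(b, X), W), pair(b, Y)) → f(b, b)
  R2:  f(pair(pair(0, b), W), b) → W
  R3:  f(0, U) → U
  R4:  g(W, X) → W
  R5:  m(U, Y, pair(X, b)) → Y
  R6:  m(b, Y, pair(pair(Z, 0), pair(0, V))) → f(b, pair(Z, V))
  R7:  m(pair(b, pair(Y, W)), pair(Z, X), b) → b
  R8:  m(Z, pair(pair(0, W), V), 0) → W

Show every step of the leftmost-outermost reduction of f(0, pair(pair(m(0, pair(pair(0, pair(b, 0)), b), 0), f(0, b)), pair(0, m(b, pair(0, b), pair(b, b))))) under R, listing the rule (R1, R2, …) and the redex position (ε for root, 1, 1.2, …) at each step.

pair(pair(pair(b, 0), b), pair(0, pair(0, b)))

1. f(0, pair(pair(m(0, pair(pair(0, pair(b, 0)), b), 0), f(0, b)), pair(0, m(b, pair(0, b), pair(b, b)))))  →  pair(pair(m(0, pair(pair(0, pair(b, 0)), b), 0), f(0, b)), pair(0, m(b, pair(0, b), pair(b, b))))   [R3 at ε]
2. pair(pair(m(0, pair(pair(0, pair(b, 0)), b), 0), f(0, b)), pair(0, m(b, pair(0, b), pair(b, b))))  →  pair(pair(pair(b, 0), f(0, b)), pair(0, m(b, pair(0, b), pair(b, b))))   [R8 at 1.1]
3. pair(pair(pair(b, 0), f(0, b)), pair(0, m(b, pair(0, b), pair(b, b))))  →  pair(pair(pair(b, 0), b), pair(0, m(b, pair(0, b), pair(b, b))))   [R3 at 1.2]
4. pair(pair(pair(b, 0), b), pair(0, m(b, pair(0, b), pair(b, b))))  →  pair(pair(pair(b, 0), b), pair(0, pair(0, b)))   [R5 at 2.2]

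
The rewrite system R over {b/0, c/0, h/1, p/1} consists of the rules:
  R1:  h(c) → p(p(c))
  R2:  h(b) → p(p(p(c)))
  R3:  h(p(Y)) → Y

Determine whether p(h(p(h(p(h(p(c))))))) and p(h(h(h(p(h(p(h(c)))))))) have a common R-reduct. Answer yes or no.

Reduce t₁ = p(h(p(h(p(h(p(c))))))):
1. p(h(p(h(p(h(p(c)))))))  →  p(h(p(h(p(c)))))   [R3 at 1]
2. p(h(p(h(p(c)))))  →  p(h(p(c)))   [R3 at 1]
3. p(h(p(c)))  →  p(c)   [R3 at 1]

Reduce t₂ = p(h(h(h(p(h(p(h(c)))))))):
1. p(h(h(h(p(h(p(h(c))))))))  →  p(h(h(h(p(h(c))))))   [R3 at 1.1.1]
2. p(h(h(h(p(h(c))))))  →  p(h(h(h(c))))   [R3 at 1.1.1]
3. p(h(h(h(c))))  →  p(h(h(p(p(c)))))   [R1 at 1.1.1]
4. p(h(h(p(p(c)))))  →  p(h(p(c)))   [R3 at 1.1]
5. p(h(p(c)))  →  p(c)   [R3 at 1]

yes — NF(t₁) = p(c), NF(t₂) = p(c)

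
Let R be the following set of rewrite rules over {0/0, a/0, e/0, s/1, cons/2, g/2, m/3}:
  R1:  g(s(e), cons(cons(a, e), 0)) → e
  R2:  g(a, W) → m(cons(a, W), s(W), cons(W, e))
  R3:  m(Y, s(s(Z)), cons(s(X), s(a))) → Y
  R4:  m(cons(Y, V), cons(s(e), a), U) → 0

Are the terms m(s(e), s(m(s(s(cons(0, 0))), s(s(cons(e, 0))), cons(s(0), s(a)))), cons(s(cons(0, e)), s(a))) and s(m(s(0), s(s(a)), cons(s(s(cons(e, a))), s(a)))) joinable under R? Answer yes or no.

Reduce t₁ = m(s(e), s(m(s(s(cons(0, 0))), s(s(cons(e, 0))), cons(s(0), s(a)))), cons(s(cons(0, e)), s(a))):
1. m(s(e), s(m(s(s(cons(0, 0))), s(s(cons(e, 0))), cons(s(0), s(a)))), cons(s(cons(0, e)), s(a)))  →  m(s(e), s(s(s(cons(0, 0)))), cons(s(cons(0, e)), s(a)))   [R3 at 2.1]
2. m(s(e), s(s(s(cons(0, 0)))), cons(s(cons(0, e)), s(a)))  →  s(e)   [R3 at ε]

Reduce t₂ = s(m(s(0), s(s(a)), cons(s(s(cons(e, a))), s(a)))):
1. s(m(s(0), s(s(a)), cons(s(s(cons(e, a))), s(a))))  →  s(s(0))   [R3 at 1]

no — NF(t₁) = s(e), NF(t₂) = s(s(0))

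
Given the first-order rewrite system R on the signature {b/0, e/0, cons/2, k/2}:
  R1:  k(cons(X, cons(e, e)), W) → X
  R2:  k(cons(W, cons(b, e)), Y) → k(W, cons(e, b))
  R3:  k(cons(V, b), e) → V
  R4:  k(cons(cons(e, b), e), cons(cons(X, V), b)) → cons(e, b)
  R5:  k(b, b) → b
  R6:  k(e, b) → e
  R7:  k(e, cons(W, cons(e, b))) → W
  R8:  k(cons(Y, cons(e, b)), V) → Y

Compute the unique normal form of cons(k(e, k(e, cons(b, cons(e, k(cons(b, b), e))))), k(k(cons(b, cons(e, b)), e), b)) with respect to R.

1. cons(k(e, k(e, cons(b, cons(e, k(cons(b, b), e))))), k(k(cons(b, cons(e, b)), e), b))  →  cons(k(e, k(e, cons(b, cons(e, b)))), k(k(cons(b, cons(e, b)), e), b))   [R3 at 1.2.2.2.2]
2. cons(k(e, k(e, cons(b, cons(e, b)))), k(k(cons(b, cons(e, b)), e), b))  →  cons(k(e, b), k(k(cons(b, cons(e, b)), e), b))   [R7 at 1.2]
3. cons(k(e, b), k(k(cons(b, cons(e, b)), e), b))  →  cons(e, k(k(cons(b, cons(e, b)), e), b))   [R6 at 1]
4. cons(e, k(k(cons(b, cons(e, b)), e), b))  →  cons(e, k(b, b))   [R8 at 2.1]
5. cons(e, k(b, b))  →  cons(e, b)   [R5 at 2]

cons(e, b)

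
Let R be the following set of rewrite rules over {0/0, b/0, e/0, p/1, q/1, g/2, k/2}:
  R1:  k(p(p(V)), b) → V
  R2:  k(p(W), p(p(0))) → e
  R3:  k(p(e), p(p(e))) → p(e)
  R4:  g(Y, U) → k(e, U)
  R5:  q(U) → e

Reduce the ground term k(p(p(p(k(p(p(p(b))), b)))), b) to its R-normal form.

1. k(p(p(p(k(p(p(p(b))), b)))), b)  →  p(k(p(p(p(b))), b))   [R1 at ε]
2. p(k(p(p(p(b))), b))  →  p(p(b))   [R1 at 1]

p(p(b))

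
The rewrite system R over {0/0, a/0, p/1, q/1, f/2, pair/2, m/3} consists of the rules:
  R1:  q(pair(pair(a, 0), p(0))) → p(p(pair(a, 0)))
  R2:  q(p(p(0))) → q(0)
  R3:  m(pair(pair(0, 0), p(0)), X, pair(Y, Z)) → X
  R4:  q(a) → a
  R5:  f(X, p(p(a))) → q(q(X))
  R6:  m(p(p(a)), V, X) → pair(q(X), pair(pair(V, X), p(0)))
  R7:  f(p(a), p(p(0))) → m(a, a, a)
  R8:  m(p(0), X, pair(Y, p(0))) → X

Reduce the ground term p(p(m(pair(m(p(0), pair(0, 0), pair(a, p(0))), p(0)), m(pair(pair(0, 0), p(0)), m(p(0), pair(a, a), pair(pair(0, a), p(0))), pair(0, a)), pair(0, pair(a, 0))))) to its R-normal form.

1. p(p(m(pair(m(p(0), pair(0, 0), pair(a, p(0))), p(0)), m(pair(pair(0, 0), p(0)), m(p(0), pair(a, a), pair(pair(0, a), p(0))), pair(0, a)), pair(0, pair(a, 0)))))  →  p(p(m(pair(pair(0, 0), p(0)), m(pair(pair(0, 0), p(0)), m(p(0), pair(a, a), pair(pair(0, a), p(0))), pair(0, a)), pair(0, pair(a, 0)))))   [R8 at 1.1.1.1]
2. p(p(m(pair(pair(0, 0), p(0)), m(pair(pair(0, 0), p(0)), m(p(0), pair(a, a), pair(pair(0, a), p(0))), pair(0, a)), pair(0, pair(a, 0)))))  →  p(p(m(pair(pair(0, 0), p(0)), m(p(0), pair(a, a), pair(pair(0, a), p(0))), pair(0, a))))   [R3 at 1.1]
3. p(p(m(pair(pair(0, 0), p(0)), m(p(0), pair(a, a), pair(pair(0, a), p(0))), pair(0, a))))  →  p(p(m(p(0), pair(a, a), pair(pair(0, a), p(0)))))   [R3 at 1.1]
4. p(p(m(p(0), pair(a, a), pair(pair(0, a), p(0)))))  →  p(p(pair(a, a)))   [R8 at 1.1]

p(p(pair(a, a)))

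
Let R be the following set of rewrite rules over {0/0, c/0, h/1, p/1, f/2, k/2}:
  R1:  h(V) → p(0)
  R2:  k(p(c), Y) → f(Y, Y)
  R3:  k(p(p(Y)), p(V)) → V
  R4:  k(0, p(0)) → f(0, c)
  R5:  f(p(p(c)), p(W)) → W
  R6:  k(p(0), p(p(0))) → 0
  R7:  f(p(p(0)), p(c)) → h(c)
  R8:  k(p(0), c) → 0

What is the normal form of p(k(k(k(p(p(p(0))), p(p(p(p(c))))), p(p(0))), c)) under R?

1. p(k(k(k(p(p(p(0))), p(p(p(p(c))))), p(p(0))), c))  →  p(k(k(p(p(p(c))), p(p(0))), c))   [R3 at 1.1.1]
2. p(k(k(p(p(p(c))), p(p(0))), c))  →  p(k(p(0), c))   [R3 at 1.1]
3. p(k(p(0), c))  →  p(0)   [R8 at 1]

p(0)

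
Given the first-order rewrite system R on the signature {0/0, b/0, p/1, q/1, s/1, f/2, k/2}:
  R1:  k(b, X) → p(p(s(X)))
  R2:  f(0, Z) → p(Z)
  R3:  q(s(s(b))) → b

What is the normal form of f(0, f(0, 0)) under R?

1. f(0, f(0, 0))  →  p(f(0, 0))   [R2 at ε]
2. p(f(0, 0))  →  p(p(0))   [R2 at 1]

p(p(0))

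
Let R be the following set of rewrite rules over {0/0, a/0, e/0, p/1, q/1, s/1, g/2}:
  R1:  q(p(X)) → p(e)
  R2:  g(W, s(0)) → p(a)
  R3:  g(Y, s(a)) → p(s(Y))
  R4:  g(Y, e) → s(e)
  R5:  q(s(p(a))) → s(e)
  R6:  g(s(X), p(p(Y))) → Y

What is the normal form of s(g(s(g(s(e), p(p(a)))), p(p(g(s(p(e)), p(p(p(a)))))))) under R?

s(p(a))

1. s(g(s(g(s(e), p(p(a)))), p(p(g(s(p(e)), p(p(p(a))))))))  →  s(g(s(p(e)), p(p(p(a)))))   [R6 at 1]
2. s(g(s(p(e)), p(p(p(a)))))  →  s(p(a))   [R6 at 1]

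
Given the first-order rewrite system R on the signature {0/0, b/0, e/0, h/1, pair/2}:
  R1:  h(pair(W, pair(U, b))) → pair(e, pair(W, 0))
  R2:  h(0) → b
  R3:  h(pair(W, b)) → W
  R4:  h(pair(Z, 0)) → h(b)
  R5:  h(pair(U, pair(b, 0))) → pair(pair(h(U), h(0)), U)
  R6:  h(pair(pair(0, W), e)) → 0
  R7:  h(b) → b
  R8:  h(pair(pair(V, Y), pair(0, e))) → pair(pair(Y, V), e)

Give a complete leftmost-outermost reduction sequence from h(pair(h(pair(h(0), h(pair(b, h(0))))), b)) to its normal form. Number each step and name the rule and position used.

b

1. h(pair(h(pair(h(0), h(pair(b, h(0))))), b))  →  h(pair(h(0), h(pair(b, h(0)))))   [R3 at ε]
2. h(pair(h(0), h(pair(b, h(0)))))  →  h(pair(b, h(pair(b, h(0)))))   [R2 at 1.1]
3. h(pair(b, h(pair(b, h(0)))))  →  h(pair(b, h(pair(b, b))))   [R2 at 1.2.1.2]
4. h(pair(b, h(pair(b, b))))  →  h(pair(b, b))   [R3 at 1.2]
5. h(pair(b, b))  →  b   [R3 at ε]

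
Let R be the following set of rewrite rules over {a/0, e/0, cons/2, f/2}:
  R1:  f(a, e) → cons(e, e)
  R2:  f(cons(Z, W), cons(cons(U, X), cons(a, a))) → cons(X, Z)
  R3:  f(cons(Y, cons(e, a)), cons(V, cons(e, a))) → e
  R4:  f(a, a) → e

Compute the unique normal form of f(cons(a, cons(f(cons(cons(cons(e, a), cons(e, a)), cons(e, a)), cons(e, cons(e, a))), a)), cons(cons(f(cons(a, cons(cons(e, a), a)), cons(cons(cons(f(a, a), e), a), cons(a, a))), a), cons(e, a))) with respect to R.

1. f(cons(a, cons(f(cons(cons(cons(e, a), cons(e, a)), cons(e, a)), cons(e, cons(e, a))), a)), cons(cons(f(cons(a, cons(cons(e, a), a)), cons(cons(cons(f(a, a), e), a), cons(a, a))), a), cons(e, a)))  →  f(cons(a, cons(e, a)), cons(cons(f(cons(a, cons(cons(e, a), a)), cons(cons(cons(f(a, a), e), a), cons(a, a))), a), cons(e, a)))   [R3 at 1.2.1]
2. f(cons(a, cons(e, a)), cons(cons(f(cons(a, cons(cons(e, a), a)), cons(cons(cons(f(a, a), e), a), cons(a, a))), a), cons(e, a)))  →  e   [R3 at ε]

e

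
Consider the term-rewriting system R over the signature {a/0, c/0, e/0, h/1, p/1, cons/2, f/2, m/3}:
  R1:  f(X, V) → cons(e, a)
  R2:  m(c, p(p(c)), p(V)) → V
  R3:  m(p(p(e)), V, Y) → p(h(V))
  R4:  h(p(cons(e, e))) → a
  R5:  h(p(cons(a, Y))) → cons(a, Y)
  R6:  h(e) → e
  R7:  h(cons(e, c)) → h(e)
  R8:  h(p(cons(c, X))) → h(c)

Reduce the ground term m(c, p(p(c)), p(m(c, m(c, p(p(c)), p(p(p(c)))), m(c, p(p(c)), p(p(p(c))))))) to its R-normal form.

1. m(c, p(p(c)), p(m(c, m(c, p(p(c)), p(p(p(c)))), m(c, p(p(c)), p(p(p(c)))))))  →  m(c, m(c, p(p(c)), p(p(p(c)))), m(c, p(p(c)), p(p(p(c)))))   [R2 at ε]
2. m(c, m(c, p(p(c)), p(p(p(c)))), m(c, p(p(c)), p(p(p(c)))))  →  m(c, p(p(c)), m(c, p(p(c)), p(p(p(c)))))   [R2 at 2]
3. m(c, p(p(c)), m(c, p(p(c)), p(p(p(c)))))  →  m(c, p(p(c)), p(p(c)))   [R2 at 3]
4. m(c, p(p(c)), p(p(c)))  →  p(c)   [R2 at ε]

p(c)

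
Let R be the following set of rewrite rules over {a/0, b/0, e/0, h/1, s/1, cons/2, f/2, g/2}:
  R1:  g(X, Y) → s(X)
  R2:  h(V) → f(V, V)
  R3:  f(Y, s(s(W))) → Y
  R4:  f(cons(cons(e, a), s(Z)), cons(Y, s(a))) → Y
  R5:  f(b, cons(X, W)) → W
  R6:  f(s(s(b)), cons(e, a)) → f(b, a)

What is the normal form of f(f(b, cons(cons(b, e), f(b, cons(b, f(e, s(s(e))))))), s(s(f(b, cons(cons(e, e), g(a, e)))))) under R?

1. f(f(b, cons(cons(b, e), f(b, cons(b, f(e, s(s(e))))))), s(s(f(b, cons(cons(e, e), g(a, e))))))  →  f(b, cons(cons(b, e), f(b, cons(b, f(e, s(s(e)))))))   [R3 at ε]
2. f(b, cons(cons(b, e), f(b, cons(b, f(e, s(s(e)))))))  →  f(b, cons(b, f(e, s(s(e)))))   [R5 at ε]
3. f(b, cons(b, f(e, s(s(e)))))  →  f(e, s(s(e)))   [R5 at ε]
4. f(e, s(s(e)))  →  e   [R3 at ε]

e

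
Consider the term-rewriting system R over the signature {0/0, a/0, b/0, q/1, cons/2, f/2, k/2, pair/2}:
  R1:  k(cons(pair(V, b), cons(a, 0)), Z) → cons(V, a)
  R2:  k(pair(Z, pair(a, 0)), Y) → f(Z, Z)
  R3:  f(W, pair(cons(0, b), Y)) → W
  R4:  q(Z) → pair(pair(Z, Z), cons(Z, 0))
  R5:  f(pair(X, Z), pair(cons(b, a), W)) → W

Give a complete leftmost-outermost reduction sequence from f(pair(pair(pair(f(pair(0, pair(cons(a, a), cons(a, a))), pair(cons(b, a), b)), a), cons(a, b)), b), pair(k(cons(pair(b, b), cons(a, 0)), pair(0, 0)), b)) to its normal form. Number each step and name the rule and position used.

1. f(pair(pair(pair(f(pair(0, pair(cons(a, a), cons(a, a))), pair(cons(b, a), b)), a), cons(a, b)), b), pair(k(cons(pair(b, b), cons(a, 0)), pair(0, 0)), b))  →  f(pair(pair(pair(b, a), cons(a, b)), b), pair(k(cons(pair(b, b), cons(a, 0)), pair(0, 0)), b))   [R5 at 1.1.1.1]
2. f(pair(pair(pair(b, a), cons(a, b)), b), pair(k(cons(pair(b, b), cons(a, 0)), pair(0, 0)), b))  →  f(pair(pair(pair(b, a), cons(a, b)), b), pair(cons(b, a), b))   [R1 at 2.1]
3. f(pair(pair(pair(b, a), cons(a, b)), b), pair(cons(b, a), b))  →  b   [R5 at ε]

b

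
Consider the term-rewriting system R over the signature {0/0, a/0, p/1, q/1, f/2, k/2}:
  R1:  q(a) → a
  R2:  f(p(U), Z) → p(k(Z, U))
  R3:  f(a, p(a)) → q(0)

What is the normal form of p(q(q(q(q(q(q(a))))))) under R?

p(a)

1. p(q(q(q(q(q(q(a)))))))  →  p(q(q(q(q(q(a))))))   [R1 at 1.1.1.1.1.1]
2. p(q(q(q(q(q(a))))))  →  p(q(q(q(q(a)))))   [R1 at 1.1.1.1.1]
3. p(q(q(q(q(a)))))  →  p(q(q(q(a))))   [R1 at 1.1.1.1]
4. p(q(q(q(a))))  →  p(q(q(a)))   [R1 at 1.1.1]
5. p(q(q(a)))  →  p(q(a))   [R1 at 1.1]
6. p(q(a))  →  p(a)   [R1 at 1]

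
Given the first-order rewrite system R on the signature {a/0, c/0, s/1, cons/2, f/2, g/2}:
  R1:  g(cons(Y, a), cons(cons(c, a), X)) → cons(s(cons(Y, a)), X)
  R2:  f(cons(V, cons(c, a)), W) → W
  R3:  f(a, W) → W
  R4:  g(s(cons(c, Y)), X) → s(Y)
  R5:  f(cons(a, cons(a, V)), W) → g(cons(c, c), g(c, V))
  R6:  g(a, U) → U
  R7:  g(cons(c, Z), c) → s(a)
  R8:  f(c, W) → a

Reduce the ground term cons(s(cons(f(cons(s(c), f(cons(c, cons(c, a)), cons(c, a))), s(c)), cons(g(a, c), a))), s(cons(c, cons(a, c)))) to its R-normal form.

1. cons(s(cons(f(cons(s(c), f(cons(c, cons(c, a)), cons(c, a))), s(c)), cons(g(a, c), a))), s(cons(c, cons(a, c))))  →  cons(s(cons(f(cons(s(c), cons(c, a)), s(c)), cons(g(a, c), a))), s(cons(c, cons(a, c))))   [R2 at 1.1.1.1.2]
2. cons(s(cons(f(cons(s(c), cons(c, a)), s(c)), cons(g(a, c), a))), s(cons(c, cons(a, c))))  →  cons(s(cons(s(c), cons(g(a, c), a))), s(cons(c, cons(a, c))))   [R2 at 1.1.1]
3. cons(s(cons(s(c), cons(g(a, c), a))), s(cons(c, cons(a, c))))  →  cons(s(cons(s(c), cons(c, a))), s(cons(c, cons(a, c))))   [R6 at 1.1.2.1]

cons(s(cons(s(c), cons(c, a))), s(cons(c, cons(a, c))))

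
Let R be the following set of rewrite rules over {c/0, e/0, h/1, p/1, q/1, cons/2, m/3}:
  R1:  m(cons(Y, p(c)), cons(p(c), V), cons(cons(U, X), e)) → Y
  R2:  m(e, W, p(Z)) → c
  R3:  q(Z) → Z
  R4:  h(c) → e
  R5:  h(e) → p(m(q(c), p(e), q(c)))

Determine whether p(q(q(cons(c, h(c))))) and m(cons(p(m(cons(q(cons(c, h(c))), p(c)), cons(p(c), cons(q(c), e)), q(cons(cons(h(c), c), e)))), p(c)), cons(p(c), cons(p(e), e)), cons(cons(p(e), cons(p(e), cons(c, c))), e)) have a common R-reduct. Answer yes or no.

Reduce t₁ = p(q(q(cons(c, h(c))))):
1. p(q(q(cons(c, h(c)))))  →  p(q(cons(c, h(c))))   [R3 at 1]
2. p(q(cons(c, h(c))))  →  p(cons(c, h(c)))   [R3 at 1]
3. p(cons(c, h(c)))  →  p(cons(c, e))   [R4 at 1.2]

Reduce t₂ = m(cons(p(m(cons(q(cons(c, h(c))), p(c)), cons(p(c), cons(q(c), e)), q(cons(cons(h(c), c), e)))), p(c)), cons(p(c), cons(p(e), e)), cons(cons(p(e), cons(p(e), cons(c, c))), e)):
1. m(cons(p(m(cons(q(cons(c, h(c))), p(c)), cons(p(c), cons(q(c), e)), q(cons(cons(h(c), c), e)))), p(c)), cons(p(c), cons(p(e), e)), cons(cons(p(e), cons(p(e), cons(c, c))), e))  →  p(m(cons(q(cons(c, h(c))), p(c)), cons(p(c), cons(q(c), e)), q(cons(cons(h(c), c), e))))   [R1 at ε]
2. p(m(cons(q(cons(c, h(c))), p(c)), cons(p(c), cons(q(c), e)), q(cons(cons(h(c), c), e))))  →  p(m(cons(cons(c, h(c)), p(c)), cons(p(c), cons(q(c), e)), q(cons(cons(h(c), c), e))))   [R3 at 1.1.1]
3. p(m(cons(cons(c, h(c)), p(c)), cons(p(c), cons(q(c), e)), q(cons(cons(h(c), c), e))))  →  p(m(cons(cons(c, e), p(c)), cons(p(c), cons(q(c), e)), q(cons(cons(h(c), c), e))))   [R4 at 1.1.1.2]
4. p(m(cons(cons(c, e), p(c)), cons(p(c), cons(q(c), e)), q(cons(cons(h(c), c), e))))  →  p(m(cons(cons(c, e), p(c)), cons(p(c), cons(c, e)), q(cons(cons(h(c), c), e))))   [R3 at 1.2.2.1]
5. p(m(cons(cons(c, e), p(c)), cons(p(c), cons(c, e)), q(cons(cons(h(c), c), e))))  →  p(m(cons(cons(c, e), p(c)), cons(p(c), cons(c, e)), cons(cons(h(c), c), e)))   [R3 at 1.3]
6. p(m(cons(cons(c, e), p(c)), cons(p(c), cons(c, e)), cons(cons(h(c), c), e)))  →  p(cons(c, e))   [R1 at 1]

yes — NF(t₁) = p(cons(c, e)), NF(t₂) = p(cons(c, e))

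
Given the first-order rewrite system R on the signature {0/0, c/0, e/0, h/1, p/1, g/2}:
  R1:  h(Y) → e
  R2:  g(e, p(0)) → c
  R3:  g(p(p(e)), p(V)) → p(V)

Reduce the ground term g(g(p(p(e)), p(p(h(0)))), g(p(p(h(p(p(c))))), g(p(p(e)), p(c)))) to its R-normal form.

1. g(g(p(p(e)), p(p(h(0)))), g(p(p(h(p(p(c))))), g(p(p(e)), p(c))))  →  g(p(p(h(0))), g(p(p(h(p(p(c))))), g(p(p(e)), p(c))))   [R3 at 1]
2. g(p(p(h(0))), g(p(p(h(p(p(c))))), g(p(p(e)), p(c))))  →  g(p(p(e)), g(p(p(h(p(p(c))))), g(p(p(e)), p(c))))   [R1 at 1.1.1]
3. g(p(p(e)), g(p(p(h(p(p(c))))), g(p(p(e)), p(c))))  →  g(p(p(e)), g(p(p(e)), g(p(p(e)), p(c))))   [R1 at 2.1.1.1]
4. g(p(p(e)), g(p(p(e)), g(p(p(e)), p(c))))  →  g(p(p(e)), g(p(p(e)), p(c)))   [R3 at 2.2]
5. g(p(p(e)), g(p(p(e)), p(c)))  →  g(p(p(e)), p(c))   [R3 at 2]
6. g(p(p(e)), p(c))  →  p(c)   [R3 at ε]

p(c)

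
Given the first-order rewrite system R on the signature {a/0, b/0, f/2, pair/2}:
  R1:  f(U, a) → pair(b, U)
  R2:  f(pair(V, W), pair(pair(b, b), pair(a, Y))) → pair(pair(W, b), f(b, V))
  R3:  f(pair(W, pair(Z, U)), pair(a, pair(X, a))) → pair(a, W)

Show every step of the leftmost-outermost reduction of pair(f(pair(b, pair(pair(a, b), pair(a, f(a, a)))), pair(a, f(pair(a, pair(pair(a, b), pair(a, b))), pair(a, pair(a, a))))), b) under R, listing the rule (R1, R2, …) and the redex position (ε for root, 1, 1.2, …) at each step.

1. pair(f(pair(b, pair(pair(a, b), pair(a, f(a, a)))), pair(a, f(pair(a, pair(pair(a, b), pair(a, b))), pair(a, pair(a, a))))), b)  →  pair(f(pair(b, pair(pair(a, b), pair(a, pair(b, a)))), pair(a, f(pair(a, pair(pair(a, b), pair(a, b))), pair(a, pair(a, a))))), b)   [R1 at 1.1.2.2.2]
2. pair(f(pair(b, pair(pair(a, b), pair(a, pair(b, a)))), pair(a, f(pair(a, pair(pair(a, b), pair(a, b))), pair(a, pair(a, a))))), b)  →  pair(f(pair(b, pair(pair(a, b), pair(a, pair(b, a)))), pair(a, pair(a, a))), b)   [R3 at 1.2.2]
3. pair(f(pair(b, pair(pair(a, b), pair(a, pair(b, a)))), pair(a, pair(a, a))), b)  →  pair(pair(a, b), b)   [R3 at 1]

pair(pair(a, b), b)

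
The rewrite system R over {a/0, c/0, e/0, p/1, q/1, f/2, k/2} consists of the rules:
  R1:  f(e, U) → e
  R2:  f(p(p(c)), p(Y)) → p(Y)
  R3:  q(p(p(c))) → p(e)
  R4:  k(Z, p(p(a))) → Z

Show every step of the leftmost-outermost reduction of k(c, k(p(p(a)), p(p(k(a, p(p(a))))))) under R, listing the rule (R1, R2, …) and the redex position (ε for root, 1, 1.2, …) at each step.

1. k(c, k(p(p(a)), p(p(k(a, p(p(a)))))))  →  k(c, k(p(p(a)), p(p(a))))   [R4 at 2.2.1.1]
2. k(c, k(p(p(a)), p(p(a))))  →  k(c, p(p(a)))   [R4 at 2]
3. k(c, p(p(a)))  →  c   [R4 at ε]

c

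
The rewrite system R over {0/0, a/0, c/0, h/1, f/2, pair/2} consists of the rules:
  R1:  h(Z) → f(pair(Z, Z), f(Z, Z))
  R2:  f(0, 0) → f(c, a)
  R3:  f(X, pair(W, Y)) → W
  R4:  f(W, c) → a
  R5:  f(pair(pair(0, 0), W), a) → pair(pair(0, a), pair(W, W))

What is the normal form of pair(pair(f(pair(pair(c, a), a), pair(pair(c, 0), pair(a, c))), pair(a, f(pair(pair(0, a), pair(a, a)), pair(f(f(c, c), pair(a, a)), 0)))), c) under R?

pair(pair(pair(c, 0), pair(a, a)), c)

1. pair(pair(f(pair(pair(c, a), a), pair(pair(c, 0), pair(a, c))), pair(a, f(pair(pair(0, a), pair(a, a)), pair(f(f(c, c), pair(a, a)), 0)))), c)  →  pair(pair(pair(c, 0), pair(a, f(pair(pair(0, a), pair(a, a)), pair(f(f(c, c), pair(a, a)), 0)))), c)   [R3 at 1.1]
2. pair(pair(pair(c, 0), pair(a, f(pair(pair(0, a), pair(a, a)), pair(f(f(c, c), pair(a, a)), 0)))), c)  →  pair(pair(pair(c, 0), pair(a, f(f(c, c), pair(a, a)))), c)   [R3 at 1.2.2]
3. pair(pair(pair(c, 0), pair(a, f(f(c, c), pair(a, a)))), c)  →  pair(pair(pair(c, 0), pair(a, a)), c)   [R3 at 1.2.2]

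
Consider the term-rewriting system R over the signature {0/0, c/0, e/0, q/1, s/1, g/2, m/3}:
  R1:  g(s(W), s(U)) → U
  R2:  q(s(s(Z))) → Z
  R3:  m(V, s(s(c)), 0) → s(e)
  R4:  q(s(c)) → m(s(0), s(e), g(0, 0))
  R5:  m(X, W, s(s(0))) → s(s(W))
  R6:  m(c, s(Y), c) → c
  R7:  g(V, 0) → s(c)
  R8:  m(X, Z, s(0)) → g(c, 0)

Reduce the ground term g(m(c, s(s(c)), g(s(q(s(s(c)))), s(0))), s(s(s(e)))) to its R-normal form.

s(s(e))

1. g(m(c, s(s(c)), g(s(q(s(s(c)))), s(0))), s(s(s(e))))  →  g(m(c, s(s(c)), 0), s(s(s(e))))   [R1 at 1.3]
2. g(m(c, s(s(c)), 0), s(s(s(e))))  →  g(s(e), s(s(s(e))))   [R3 at 1]
3. g(s(e), s(s(s(e))))  →  s(s(e))   [R1 at ε]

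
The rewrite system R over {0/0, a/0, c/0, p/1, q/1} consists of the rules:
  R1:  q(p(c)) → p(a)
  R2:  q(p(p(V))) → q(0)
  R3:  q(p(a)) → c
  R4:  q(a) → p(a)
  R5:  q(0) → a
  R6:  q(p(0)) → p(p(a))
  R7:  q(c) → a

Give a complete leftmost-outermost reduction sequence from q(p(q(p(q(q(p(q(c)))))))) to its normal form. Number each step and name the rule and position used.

1. q(p(q(p(q(q(p(q(c))))))))  →  q(p(q(p(q(q(p(a)))))))   [R7 at 1.1.1.1.1.1.1]
2. q(p(q(p(q(q(p(a)))))))  →  q(p(q(p(q(c)))))   [R3 at 1.1.1.1.1]
3. q(p(q(p(q(c)))))  →  q(p(q(p(a))))   [R7 at 1.1.1.1]
4. q(p(q(p(a))))  →  q(p(c))   [R3 at 1.1]
5. q(p(c))  →  p(a)   [R1 at ε]

p(a)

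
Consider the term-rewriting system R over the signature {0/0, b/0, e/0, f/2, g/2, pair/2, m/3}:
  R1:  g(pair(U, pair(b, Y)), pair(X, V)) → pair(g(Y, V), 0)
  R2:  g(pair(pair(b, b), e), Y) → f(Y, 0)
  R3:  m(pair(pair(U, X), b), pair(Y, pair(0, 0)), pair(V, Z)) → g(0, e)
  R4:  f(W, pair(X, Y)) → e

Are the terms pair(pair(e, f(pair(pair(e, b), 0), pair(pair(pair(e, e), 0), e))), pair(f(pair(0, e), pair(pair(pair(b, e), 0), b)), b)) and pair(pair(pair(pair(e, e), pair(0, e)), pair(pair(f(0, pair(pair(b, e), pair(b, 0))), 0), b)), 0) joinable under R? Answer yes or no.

Reduce t₁ = pair(pair(e, f(pair(pair(e, b), 0), pair(pair(pair(e, e), 0), e))), pair(f(pair(0, e), pair(pair(pair(b, e), 0), b)), b)):
1. pair(pair(e, f(pair(pair(e, b), 0), pair(pair(pair(e, e), 0), e))), pair(f(pair(0, e), pair(pair(pair(b, e), 0), b)), b))  →  pair(pair(e, e), pair(f(pair(0, e), pair(pair(pair(b, e), 0), b)), b))   [R4 at 1.2]
2. pair(pair(e, e), pair(f(pair(0, e), pair(pair(pair(b, e), 0), b)), b))  →  pair(pair(e, e), pair(e, b))   [R4 at 2.1]

Reduce t₂ = pair(pair(pair(pair(e, e), pair(0, e)), pair(pair(f(0, pair(pair(b, e), pair(b, 0))), 0), b)), 0):
1. pair(pair(pair(pair(e, e), pair(0, e)), pair(pair(f(0, pair(pair(b, e), pair(b, 0))), 0), b)), 0)  →  pair(pair(pair(pair(e, e), pair(0, e)), pair(pair(e, 0), b)), 0)   [R4 at 1.2.1.1]

no — NF(t₁) = pair(pair(e, e), pair(e, b)), NF(t₂) = pair(pair(pair(pair(e, e), pair(0, e)), pair(pair(e, 0), b)), 0)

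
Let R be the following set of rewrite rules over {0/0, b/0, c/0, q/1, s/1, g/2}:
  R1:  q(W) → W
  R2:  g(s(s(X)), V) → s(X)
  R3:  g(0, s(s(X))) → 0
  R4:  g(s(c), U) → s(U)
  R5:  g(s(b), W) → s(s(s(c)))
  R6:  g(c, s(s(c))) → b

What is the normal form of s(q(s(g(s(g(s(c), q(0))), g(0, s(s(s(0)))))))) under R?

1. s(q(s(g(s(g(s(c), q(0))), g(0, s(s(s(0))))))))  →  s(s(g(s(g(s(c), q(0))), g(0, s(s(s(0)))))))   [R1 at 1]
2. s(s(g(s(g(s(c), q(0))), g(0, s(s(s(0)))))))  →  s(s(g(s(s(q(0))), g(0, s(s(s(0)))))))   [R4 at 1.1.1.1]
3. s(s(g(s(s(q(0))), g(0, s(s(s(0)))))))  →  s(s(s(q(0))))   [R2 at 1.1]
4. s(s(s(q(0))))  →  s(s(s(0)))   [R1 at 1.1.1]

s(s(s(0)))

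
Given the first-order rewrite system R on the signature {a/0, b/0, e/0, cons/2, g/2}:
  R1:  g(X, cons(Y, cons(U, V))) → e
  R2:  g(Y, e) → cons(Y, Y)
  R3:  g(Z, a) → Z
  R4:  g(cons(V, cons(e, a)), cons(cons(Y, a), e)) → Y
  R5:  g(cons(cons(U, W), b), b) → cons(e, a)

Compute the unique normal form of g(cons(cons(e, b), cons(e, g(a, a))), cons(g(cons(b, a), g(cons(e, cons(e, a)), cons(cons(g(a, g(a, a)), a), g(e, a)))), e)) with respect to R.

1. g(cons(cons(e, b), cons(e, g(a, a))), cons(g(cons(b, a), g(cons(e, cons(e, a)), cons(cons(g(a, g(a, a)), a), g(e, a)))), e))  →  g(cons(cons(e, b), cons(e, a)), cons(g(cons(b, a), g(cons(e, cons(e, a)), cons(cons(g(a, g(a, a)), a), g(e, a)))), e))   [R3 at 1.2.2]
2. g(cons(cons(e, b), cons(e, a)), cons(g(cons(b, a), g(cons(e, cons(e, a)), cons(cons(g(a, g(a, a)), a), g(e, a)))), e))  →  g(cons(cons(e, b), cons(e, a)), cons(g(cons(b, a), g(cons(e, cons(e, a)), cons(cons(g(a, a), a), g(e, a)))), e))   [R3 at 2.1.2.2.1.1.2]
3. g(cons(cons(e, b), cons(e, a)), cons(g(cons(b, a), g(cons(e, cons(e, a)), cons(cons(g(a, a), a), g(e, a)))), e))  →  g(cons(cons(e, b), cons(e, a)), cons(g(cons(b, a), g(cons(e, cons(e, a)), cons(cons(a, a), g(e, a)))), e))   [R3 at 2.1.2.2.1.1]
4. g(cons(cons(e, b), cons(e, a)), cons(g(cons(b, a), g(cons(e, cons(e, a)), cons(cons(a, a), g(e, a)))), e))  →  g(cons(cons(e, b), cons(e, a)), cons(g(cons(b, a), g(cons(e, cons(e, a)), cons(cons(a, a), e))), e))   [R3 at 2.1.2.2.2]
5. g(cons(cons(e, b), cons(e, a)), cons(g(cons(b, a), g(cons(e, cons(e, a)), cons(cons(a, a), e))), e))  →  g(cons(cons(e, b), cons(e, a)), cons(g(cons(b, a), a), e))   [R4 at 2.1.2]
6. g(cons(cons(e, b), cons(e, a)), cons(g(cons(b, a), a), e))  →  g(cons(cons(e, b), cons(e, a)), cons(cons(b, a), e))   [R3 at 2.1]
7. g(cons(cons(e, b), cons(e, a)), cons(cons(b, a), e))  →  b   [R4 at ε]

b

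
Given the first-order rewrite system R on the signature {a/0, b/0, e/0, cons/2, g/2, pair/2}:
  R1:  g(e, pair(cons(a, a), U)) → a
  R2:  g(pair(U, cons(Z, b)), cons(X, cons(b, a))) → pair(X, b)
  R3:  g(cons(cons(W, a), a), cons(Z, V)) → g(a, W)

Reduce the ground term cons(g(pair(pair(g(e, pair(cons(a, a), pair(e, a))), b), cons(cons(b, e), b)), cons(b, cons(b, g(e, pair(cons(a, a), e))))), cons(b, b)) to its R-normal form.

1. cons(g(pair(pair(g(e, pair(cons(a, a), pair(e, a))), b), cons(cons(b, e), b)), cons(b, cons(b, g(e, pair(cons(a, a), e))))), cons(b, b))  →  cons(g(pair(pair(a, b), cons(cons(b, e), b)), cons(b, cons(b, g(e, pair(cons(a, a), e))))), cons(b, b))   [R1 at 1.1.1.1]
2. cons(g(pair(pair(a, b), cons(cons(b, e), b)), cons(b, cons(b, g(e, pair(cons(a, a), e))))), cons(b, b))  →  cons(g(pair(pair(a, b), cons(cons(b, e), b)), cons(b, cons(b, a))), cons(b, b))   [R1 at 1.2.2.2]
3. cons(g(pair(pair(a, b), cons(cons(b, e), b)), cons(b, cons(b, a))), cons(b, b))  →  cons(pair(b, b), cons(b, b))   [R2 at 1]

cons(pair(b, b), cons(b, b))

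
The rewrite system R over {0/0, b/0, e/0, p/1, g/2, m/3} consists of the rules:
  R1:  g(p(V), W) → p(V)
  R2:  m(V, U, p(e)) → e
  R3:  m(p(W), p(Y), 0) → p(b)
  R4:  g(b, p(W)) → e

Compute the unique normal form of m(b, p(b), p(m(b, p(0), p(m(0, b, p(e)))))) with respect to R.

e

1. m(b, p(b), p(m(b, p(0), p(m(0, b, p(e))))))  →  m(b, p(b), p(m(b, p(0), p(e))))   [R2 at 3.1.3.1]
2. m(b, p(b), p(m(b, p(0), p(e))))  →  m(b, p(b), p(e))   [R2 at 3.1]
3. m(b, p(b), p(e))  →  e   [R2 at ε]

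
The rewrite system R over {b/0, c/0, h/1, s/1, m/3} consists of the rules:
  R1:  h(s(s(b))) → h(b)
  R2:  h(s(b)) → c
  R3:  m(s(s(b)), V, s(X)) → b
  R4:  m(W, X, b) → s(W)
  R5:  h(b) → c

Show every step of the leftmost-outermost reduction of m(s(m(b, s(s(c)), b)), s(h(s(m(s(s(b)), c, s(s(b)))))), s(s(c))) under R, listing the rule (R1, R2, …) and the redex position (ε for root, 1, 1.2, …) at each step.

1. m(s(m(b, s(s(c)), b)), s(h(s(m(s(s(b)), c, s(s(b)))))), s(s(c)))  →  m(s(s(b)), s(h(s(m(s(s(b)), c, s(s(b)))))), s(s(c)))   [R4 at 1.1]
2. m(s(s(b)), s(h(s(m(s(s(b)), c, s(s(b)))))), s(s(c)))  →  b   [R3 at ε]

b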